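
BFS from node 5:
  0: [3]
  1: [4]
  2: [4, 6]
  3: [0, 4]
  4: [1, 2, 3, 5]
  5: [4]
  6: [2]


Visit 5, enqueue [4]
Visit 4, enqueue [1, 2, 3]
Visit 1, enqueue []
Visit 2, enqueue [6]
Visit 3, enqueue [0]
Visit 6, enqueue []
Visit 0, enqueue []

BFS order: [5, 4, 1, 2, 3, 6, 0]


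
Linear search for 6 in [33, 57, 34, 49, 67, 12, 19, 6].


i=0: 33!=6
i=1: 57!=6
i=2: 34!=6
i=3: 49!=6
i=4: 67!=6
i=5: 12!=6
i=6: 19!=6
i=7: 6==6 found!

Found at 7, 8 comps


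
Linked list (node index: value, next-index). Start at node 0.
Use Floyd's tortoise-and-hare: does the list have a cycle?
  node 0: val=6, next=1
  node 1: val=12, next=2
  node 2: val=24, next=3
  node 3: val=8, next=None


Floyd's tortoise (slow, +1) and hare (fast, +2):
  init: slow=0, fast=0
  step 1: slow=1, fast=2
  step 2: fast 2->3->None, no cycle

Cycle: no


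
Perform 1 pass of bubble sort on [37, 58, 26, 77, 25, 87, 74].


Initial: [37, 58, 26, 77, 25, 87, 74]
Pass 1: [37, 26, 58, 25, 77, 74, 87] (3 swaps)

After 1 pass: [37, 26, 58, 25, 77, 74, 87]


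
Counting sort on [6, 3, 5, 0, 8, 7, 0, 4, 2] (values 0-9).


Input: [6, 3, 5, 0, 8, 7, 0, 4, 2]
Counts: [2, 0, 1, 1, 1, 1, 1, 1, 1, 0]

Sorted: [0, 0, 2, 3, 4, 5, 6, 7, 8]


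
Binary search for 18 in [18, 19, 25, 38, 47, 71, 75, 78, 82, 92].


Step 1: lo=0, hi=9, mid=4, val=47
Step 2: lo=0, hi=3, mid=1, val=19
Step 3: lo=0, hi=0, mid=0, val=18

Found at index 0


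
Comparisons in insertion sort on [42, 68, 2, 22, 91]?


Algorithm: insertion sort
Input: [42, 68, 2, 22, 91]
Sorted: [2, 22, 42, 68, 91]

7


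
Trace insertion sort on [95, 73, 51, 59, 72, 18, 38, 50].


Initial: [95, 73, 51, 59, 72, 18, 38, 50]
Insert 73: [73, 95, 51, 59, 72, 18, 38, 50]
Insert 51: [51, 73, 95, 59, 72, 18, 38, 50]
Insert 59: [51, 59, 73, 95, 72, 18, 38, 50]
Insert 72: [51, 59, 72, 73, 95, 18, 38, 50]
Insert 18: [18, 51, 59, 72, 73, 95, 38, 50]
Insert 38: [18, 38, 51, 59, 72, 73, 95, 50]
Insert 50: [18, 38, 50, 51, 59, 72, 73, 95]

Sorted: [18, 38, 50, 51, 59, 72, 73, 95]


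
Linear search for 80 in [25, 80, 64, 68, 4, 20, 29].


i=0: 25!=80
i=1: 80==80 found!

Found at 1, 2 comps


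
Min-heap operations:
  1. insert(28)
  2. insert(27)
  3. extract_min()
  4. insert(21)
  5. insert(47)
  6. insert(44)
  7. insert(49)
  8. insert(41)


insert(28) -> [28]
insert(27) -> [27, 28]
extract_min()->27, [28]
insert(21) -> [21, 28]
insert(47) -> [21, 28, 47]
insert(44) -> [21, 28, 47, 44]
insert(49) -> [21, 28, 47, 44, 49]
insert(41) -> [21, 28, 41, 44, 49, 47]

Final heap: [21, 28, 41, 44, 49, 47]


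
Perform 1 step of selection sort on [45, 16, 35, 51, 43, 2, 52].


Initial: [45, 16, 35, 51, 43, 2, 52]
Step 1: min=2 at 5
  Swap: [2, 16, 35, 51, 43, 45, 52]

After 1 step: [2, 16, 35, 51, 43, 45, 52]


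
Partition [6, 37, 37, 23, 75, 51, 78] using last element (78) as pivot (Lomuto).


Pivot: 78
  6 <= 78: advance i (no swap)
  37 <= 78: advance i (no swap)
  37 <= 78: advance i (no swap)
  23 <= 78: advance i (no swap)
  75 <= 78: advance i (no swap)
  51 <= 78: advance i (no swap)
Place pivot at 6: [6, 37, 37, 23, 75, 51, 78]

Partitioned: [6, 37, 37, 23, 75, 51, 78]


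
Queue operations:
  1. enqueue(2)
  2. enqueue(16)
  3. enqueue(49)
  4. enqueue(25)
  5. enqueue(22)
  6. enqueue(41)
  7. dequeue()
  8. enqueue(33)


enqueue(2) -> [2]
enqueue(16) -> [2, 16]
enqueue(49) -> [2, 16, 49]
enqueue(25) -> [2, 16, 49, 25]
enqueue(22) -> [2, 16, 49, 25, 22]
enqueue(41) -> [2, 16, 49, 25, 22, 41]
dequeue()->2, [16, 49, 25, 22, 41]
enqueue(33) -> [16, 49, 25, 22, 41, 33]

Final queue: [16, 49, 25, 22, 41, 33]


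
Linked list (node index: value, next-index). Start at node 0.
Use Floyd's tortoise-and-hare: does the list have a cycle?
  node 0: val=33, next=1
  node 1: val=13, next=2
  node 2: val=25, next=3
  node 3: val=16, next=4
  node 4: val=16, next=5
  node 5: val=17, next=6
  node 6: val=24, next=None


Floyd's tortoise (slow, +1) and hare (fast, +2):
  init: slow=0, fast=0
  step 1: slow=1, fast=2
  step 2: slow=2, fast=4
  step 3: slow=3, fast=6
  step 4: fast -> None, no cycle

Cycle: no


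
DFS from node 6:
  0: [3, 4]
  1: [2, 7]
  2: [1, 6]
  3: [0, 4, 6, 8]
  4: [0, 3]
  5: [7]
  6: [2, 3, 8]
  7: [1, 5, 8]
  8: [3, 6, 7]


Visit 6, push [8, 3, 2]
Visit 2, push [1]
Visit 1, push [7]
Visit 7, push [8, 5]
Visit 5, push []
Visit 8, push [3]
Visit 3, push [4, 0]
Visit 0, push [4]
Visit 4, push []

DFS order: [6, 2, 1, 7, 5, 8, 3, 0, 4]


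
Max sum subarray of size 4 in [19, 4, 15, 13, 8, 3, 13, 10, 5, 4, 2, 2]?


[0:4]: 51
[1:5]: 40
[2:6]: 39
[3:7]: 37
[4:8]: 34
[5:9]: 31
[6:10]: 32
[7:11]: 21
[8:12]: 13

Max: 51 at [0:4]


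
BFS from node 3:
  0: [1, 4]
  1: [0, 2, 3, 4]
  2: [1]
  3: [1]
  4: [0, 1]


Visit 3, enqueue [1]
Visit 1, enqueue [0, 2, 4]
Visit 0, enqueue []
Visit 2, enqueue []
Visit 4, enqueue []

BFS order: [3, 1, 0, 2, 4]


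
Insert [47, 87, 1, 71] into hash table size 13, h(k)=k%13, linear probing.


Insert 47: h=8 -> slot 8
Insert 87: h=9 -> slot 9
Insert 1: h=1 -> slot 1
Insert 71: h=6 -> slot 6

Table: [None, 1, None, None, None, None, 71, None, 47, 87, None, None, None]


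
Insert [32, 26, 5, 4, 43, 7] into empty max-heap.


Insert 32: [32]
Insert 26: [32, 26]
Insert 5: [32, 26, 5]
Insert 4: [32, 26, 5, 4]
Insert 43: [43, 32, 5, 4, 26]
Insert 7: [43, 32, 7, 4, 26, 5]

Final heap: [43, 32, 7, 4, 26, 5]


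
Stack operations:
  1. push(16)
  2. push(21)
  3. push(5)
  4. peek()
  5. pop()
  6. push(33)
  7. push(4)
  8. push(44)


push(16) -> [16]
push(21) -> [16, 21]
push(5) -> [16, 21, 5]
peek()->5
pop()->5, [16, 21]
push(33) -> [16, 21, 33]
push(4) -> [16, 21, 33, 4]
push(44) -> [16, 21, 33, 4, 44]

Final stack: [16, 21, 33, 4, 44]


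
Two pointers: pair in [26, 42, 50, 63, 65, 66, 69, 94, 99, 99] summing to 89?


lo=0(26)+hi=9(99)=125
lo=0(26)+hi=8(99)=125
lo=0(26)+hi=7(94)=120
lo=0(26)+hi=6(69)=95
lo=0(26)+hi=5(66)=92
lo=0(26)+hi=4(65)=91
lo=0(26)+hi=3(63)=89

Yes: 26+63=89


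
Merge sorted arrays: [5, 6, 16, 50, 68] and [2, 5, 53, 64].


Take 2 from B
Take 5 from A
Take 5 from B
Take 6 from A
Take 16 from A
Take 50 from A
Take 53 from B
Take 64 from B

Merged: [2, 5, 5, 6, 16, 50, 53, 64, 68]


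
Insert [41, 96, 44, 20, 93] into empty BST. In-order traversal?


Insert 41: root
Insert 96: R from 41
Insert 44: R from 41 -> L from 96
Insert 20: L from 41
Insert 93: R from 41 -> L from 96 -> R from 44

In-order: [20, 41, 44, 93, 96]


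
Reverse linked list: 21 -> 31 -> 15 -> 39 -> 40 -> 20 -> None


Step 1: curr=21, set curr.next=prev(None) | reversed so far: 21
Step 2: curr=31, set curr.next=prev(21) | reversed so far: 31 -> 21
Step 3: curr=15, set curr.next=prev(31) | reversed so far: 15 -> 31 -> 21
Step 4: curr=39, set curr.next=prev(15) | reversed so far: 39 -> 15 -> 31 -> 21
Step 5: curr=40, set curr.next=prev(39) | reversed so far: 40 -> 39 -> 15 -> 31 -> 21
Step 6: curr=20, set curr.next=prev(40) | reversed so far: 20 -> 40 -> 39 -> 15 -> 31 -> 21

20 -> 40 -> 39 -> 15 -> 31 -> 21 -> None


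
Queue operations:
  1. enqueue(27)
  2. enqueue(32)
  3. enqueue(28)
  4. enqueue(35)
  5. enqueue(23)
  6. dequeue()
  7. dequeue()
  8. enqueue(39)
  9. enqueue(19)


enqueue(27) -> [27]
enqueue(32) -> [27, 32]
enqueue(28) -> [27, 32, 28]
enqueue(35) -> [27, 32, 28, 35]
enqueue(23) -> [27, 32, 28, 35, 23]
dequeue()->27, [32, 28, 35, 23]
dequeue()->32, [28, 35, 23]
enqueue(39) -> [28, 35, 23, 39]
enqueue(19) -> [28, 35, 23, 39, 19]

Final queue: [28, 35, 23, 39, 19]


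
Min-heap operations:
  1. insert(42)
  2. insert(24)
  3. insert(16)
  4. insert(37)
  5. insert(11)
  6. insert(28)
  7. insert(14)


insert(42) -> [42]
insert(24) -> [24, 42]
insert(16) -> [16, 42, 24]
insert(37) -> [16, 37, 24, 42]
insert(11) -> [11, 16, 24, 42, 37]
insert(28) -> [11, 16, 24, 42, 37, 28]
insert(14) -> [11, 16, 14, 42, 37, 28, 24]

Final heap: [11, 16, 14, 42, 37, 28, 24]


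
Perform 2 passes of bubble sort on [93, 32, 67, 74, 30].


Initial: [93, 32, 67, 74, 30]
Pass 1: [32, 67, 74, 30, 93] (4 swaps)
Pass 2: [32, 67, 30, 74, 93] (1 swaps)

After 2 passes: [32, 67, 30, 74, 93]


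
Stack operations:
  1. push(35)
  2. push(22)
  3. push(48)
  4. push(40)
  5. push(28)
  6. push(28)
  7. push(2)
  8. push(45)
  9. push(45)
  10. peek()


push(35) -> [35]
push(22) -> [35, 22]
push(48) -> [35, 22, 48]
push(40) -> [35, 22, 48, 40]
push(28) -> [35, 22, 48, 40, 28]
push(28) -> [35, 22, 48, 40, 28, 28]
push(2) -> [35, 22, 48, 40, 28, 28, 2]
push(45) -> [35, 22, 48, 40, 28, 28, 2, 45]
push(45) -> [35, 22, 48, 40, 28, 28, 2, 45, 45]
peek()->45

Final stack: [35, 22, 48, 40, 28, 28, 2, 45, 45]


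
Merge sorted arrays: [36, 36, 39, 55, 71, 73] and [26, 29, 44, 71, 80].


Take 26 from B
Take 29 from B
Take 36 from A
Take 36 from A
Take 39 from A
Take 44 from B
Take 55 from A
Take 71 from A
Take 71 from B
Take 73 from A

Merged: [26, 29, 36, 36, 39, 44, 55, 71, 71, 73, 80]


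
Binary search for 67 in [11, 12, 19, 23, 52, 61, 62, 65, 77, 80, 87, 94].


Step 1: lo=0, hi=11, mid=5, val=61
Step 2: lo=6, hi=11, mid=8, val=77
Step 3: lo=6, hi=7, mid=6, val=62
Step 4: lo=7, hi=7, mid=7, val=65

Not found


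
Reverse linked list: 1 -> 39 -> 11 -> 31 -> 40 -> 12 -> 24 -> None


Step 1: curr=1, set curr.next=prev(None) | reversed so far: 1
Step 2: curr=39, set curr.next=prev(1) | reversed so far: 39 -> 1
Step 3: curr=11, set curr.next=prev(39) | reversed so far: 11 -> 39 -> 1
Step 4: curr=31, set curr.next=prev(11) | reversed so far: 31 -> 11 -> 39 -> 1
Step 5: curr=40, set curr.next=prev(31) | reversed so far: 40 -> 31 -> 11 -> 39 -> 1
Step 6: curr=12, set curr.next=prev(40) | reversed so far: 12 -> 40 -> 31 -> 11 -> 39 -> 1
Step 7: curr=24, set curr.next=prev(12) | reversed so far: 24 -> 12 -> 40 -> 31 -> 11 -> 39 -> 1

24 -> 12 -> 40 -> 31 -> 11 -> 39 -> 1 -> None


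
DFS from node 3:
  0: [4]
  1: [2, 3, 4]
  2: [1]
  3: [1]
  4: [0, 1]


Visit 3, push [1]
Visit 1, push [4, 2]
Visit 2, push []
Visit 4, push [0]
Visit 0, push []

DFS order: [3, 1, 2, 4, 0]


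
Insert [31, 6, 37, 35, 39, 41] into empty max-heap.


Insert 31: [31]
Insert 6: [31, 6]
Insert 37: [37, 6, 31]
Insert 35: [37, 35, 31, 6]
Insert 39: [39, 37, 31, 6, 35]
Insert 41: [41, 37, 39, 6, 35, 31]

Final heap: [41, 37, 39, 6, 35, 31]


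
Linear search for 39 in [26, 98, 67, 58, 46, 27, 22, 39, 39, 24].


i=0: 26!=39
i=1: 98!=39
i=2: 67!=39
i=3: 58!=39
i=4: 46!=39
i=5: 27!=39
i=6: 22!=39
i=7: 39==39 found!

Found at 7, 8 comps


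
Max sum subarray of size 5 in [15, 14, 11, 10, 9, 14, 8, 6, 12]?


[0:5]: 59
[1:6]: 58
[2:7]: 52
[3:8]: 47
[4:9]: 49

Max: 59 at [0:5]


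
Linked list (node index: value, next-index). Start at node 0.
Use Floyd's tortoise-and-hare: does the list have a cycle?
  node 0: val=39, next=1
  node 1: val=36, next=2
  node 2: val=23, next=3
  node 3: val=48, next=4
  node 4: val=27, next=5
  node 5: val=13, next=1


Floyd's tortoise (slow, +1) and hare (fast, +2):
  init: slow=0, fast=0
  step 1: slow=1, fast=2
  step 2: slow=2, fast=4
  step 3: slow=3, fast=1
  step 4: slow=4, fast=3
  step 5: slow=5, fast=5
  slow == fast at node 5: cycle detected

Cycle: yes


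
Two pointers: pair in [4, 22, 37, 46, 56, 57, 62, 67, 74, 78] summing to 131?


lo=0(4)+hi=9(78)=82
lo=1(22)+hi=9(78)=100
lo=2(37)+hi=9(78)=115
lo=3(46)+hi=9(78)=124
lo=4(56)+hi=9(78)=134
lo=4(56)+hi=8(74)=130
lo=5(57)+hi=8(74)=131

Yes: 57+74=131


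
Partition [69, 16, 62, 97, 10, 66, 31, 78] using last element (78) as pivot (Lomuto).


Pivot: 78
  69 <= 78: advance i (no swap)
  16 <= 78: advance i (no swap)
  62 <= 78: advance i (no swap)
  10 <= 78: swap -> [69, 16, 62, 10, 97, 66, 31, 78]
  66 <= 78: swap -> [69, 16, 62, 10, 66, 97, 31, 78]
  31 <= 78: swap -> [69, 16, 62, 10, 66, 31, 97, 78]
Place pivot at 6: [69, 16, 62, 10, 66, 31, 78, 97]

Partitioned: [69, 16, 62, 10, 66, 31, 78, 97]


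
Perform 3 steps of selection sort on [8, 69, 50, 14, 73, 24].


Initial: [8, 69, 50, 14, 73, 24]
Step 1: min=8 at 0
  Swap: [8, 69, 50, 14, 73, 24]
Step 2: min=14 at 3
  Swap: [8, 14, 50, 69, 73, 24]
Step 3: min=24 at 5
  Swap: [8, 14, 24, 69, 73, 50]

After 3 steps: [8, 14, 24, 69, 73, 50]


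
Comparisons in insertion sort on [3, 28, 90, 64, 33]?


Algorithm: insertion sort
Input: [3, 28, 90, 64, 33]
Sorted: [3, 28, 33, 64, 90]

7


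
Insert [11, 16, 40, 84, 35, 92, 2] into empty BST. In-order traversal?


Insert 11: root
Insert 16: R from 11
Insert 40: R from 11 -> R from 16
Insert 84: R from 11 -> R from 16 -> R from 40
Insert 35: R from 11 -> R from 16 -> L from 40
Insert 92: R from 11 -> R from 16 -> R from 40 -> R from 84
Insert 2: L from 11

In-order: [2, 11, 16, 35, 40, 84, 92]


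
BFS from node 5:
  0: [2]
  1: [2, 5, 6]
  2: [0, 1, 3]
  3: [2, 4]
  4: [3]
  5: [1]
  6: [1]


Visit 5, enqueue [1]
Visit 1, enqueue [2, 6]
Visit 2, enqueue [0, 3]
Visit 6, enqueue []
Visit 0, enqueue []
Visit 3, enqueue [4]
Visit 4, enqueue []

BFS order: [5, 1, 2, 6, 0, 3, 4]


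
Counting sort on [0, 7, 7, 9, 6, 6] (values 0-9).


Input: [0, 7, 7, 9, 6, 6]
Counts: [1, 0, 0, 0, 0, 0, 2, 2, 0, 1]

Sorted: [0, 6, 6, 7, 7, 9]


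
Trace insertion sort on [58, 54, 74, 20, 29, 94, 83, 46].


Initial: [58, 54, 74, 20, 29, 94, 83, 46]
Insert 54: [54, 58, 74, 20, 29, 94, 83, 46]
Insert 74: [54, 58, 74, 20, 29, 94, 83, 46]
Insert 20: [20, 54, 58, 74, 29, 94, 83, 46]
Insert 29: [20, 29, 54, 58, 74, 94, 83, 46]
Insert 94: [20, 29, 54, 58, 74, 94, 83, 46]
Insert 83: [20, 29, 54, 58, 74, 83, 94, 46]
Insert 46: [20, 29, 46, 54, 58, 74, 83, 94]

Sorted: [20, 29, 46, 54, 58, 74, 83, 94]


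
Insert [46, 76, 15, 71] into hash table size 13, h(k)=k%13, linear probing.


Insert 46: h=7 -> slot 7
Insert 76: h=11 -> slot 11
Insert 15: h=2 -> slot 2
Insert 71: h=6 -> slot 6

Table: [None, None, 15, None, None, None, 71, 46, None, None, None, 76, None]


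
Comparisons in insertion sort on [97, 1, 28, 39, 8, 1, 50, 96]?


Algorithm: insertion sort
Input: [97, 1, 28, 39, 8, 1, 50, 96]
Sorted: [1, 1, 8, 28, 39, 50, 96, 97]

18


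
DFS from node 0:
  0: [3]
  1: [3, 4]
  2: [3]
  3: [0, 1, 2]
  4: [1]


Visit 0, push [3]
Visit 3, push [2, 1]
Visit 1, push [4]
Visit 4, push []
Visit 2, push []

DFS order: [0, 3, 1, 4, 2]


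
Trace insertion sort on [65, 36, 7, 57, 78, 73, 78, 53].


Initial: [65, 36, 7, 57, 78, 73, 78, 53]
Insert 36: [36, 65, 7, 57, 78, 73, 78, 53]
Insert 7: [7, 36, 65, 57, 78, 73, 78, 53]
Insert 57: [7, 36, 57, 65, 78, 73, 78, 53]
Insert 78: [7, 36, 57, 65, 78, 73, 78, 53]
Insert 73: [7, 36, 57, 65, 73, 78, 78, 53]
Insert 78: [7, 36, 57, 65, 73, 78, 78, 53]
Insert 53: [7, 36, 53, 57, 65, 73, 78, 78]

Sorted: [7, 36, 53, 57, 65, 73, 78, 78]


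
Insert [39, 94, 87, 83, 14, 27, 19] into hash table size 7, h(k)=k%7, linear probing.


Insert 39: h=4 -> slot 4
Insert 94: h=3 -> slot 3
Insert 87: h=3, 2 probes -> slot 5
Insert 83: h=6 -> slot 6
Insert 14: h=0 -> slot 0
Insert 27: h=6, 2 probes -> slot 1
Insert 19: h=5, 4 probes -> slot 2

Table: [14, 27, 19, 94, 39, 87, 83]


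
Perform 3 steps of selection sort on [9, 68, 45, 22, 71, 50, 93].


Initial: [9, 68, 45, 22, 71, 50, 93]
Step 1: min=9 at 0
  Swap: [9, 68, 45, 22, 71, 50, 93]
Step 2: min=22 at 3
  Swap: [9, 22, 45, 68, 71, 50, 93]
Step 3: min=45 at 2
  Swap: [9, 22, 45, 68, 71, 50, 93]

After 3 steps: [9, 22, 45, 68, 71, 50, 93]


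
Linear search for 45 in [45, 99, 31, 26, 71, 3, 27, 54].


i=0: 45==45 found!

Found at 0, 1 comps


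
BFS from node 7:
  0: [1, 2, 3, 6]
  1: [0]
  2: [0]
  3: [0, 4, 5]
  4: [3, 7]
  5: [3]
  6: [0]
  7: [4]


Visit 7, enqueue [4]
Visit 4, enqueue [3]
Visit 3, enqueue [0, 5]
Visit 0, enqueue [1, 2, 6]
Visit 5, enqueue []
Visit 1, enqueue []
Visit 2, enqueue []
Visit 6, enqueue []

BFS order: [7, 4, 3, 0, 5, 1, 2, 6]


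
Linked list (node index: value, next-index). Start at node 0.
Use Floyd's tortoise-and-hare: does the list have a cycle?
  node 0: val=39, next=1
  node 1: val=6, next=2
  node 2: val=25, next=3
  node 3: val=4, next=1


Floyd's tortoise (slow, +1) and hare (fast, +2):
  init: slow=0, fast=0
  step 1: slow=1, fast=2
  step 2: slow=2, fast=1
  step 3: slow=3, fast=3
  slow == fast at node 3: cycle detected

Cycle: yes


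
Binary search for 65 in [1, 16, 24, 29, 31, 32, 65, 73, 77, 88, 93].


Step 1: lo=0, hi=10, mid=5, val=32
Step 2: lo=6, hi=10, mid=8, val=77
Step 3: lo=6, hi=7, mid=6, val=65

Found at index 6


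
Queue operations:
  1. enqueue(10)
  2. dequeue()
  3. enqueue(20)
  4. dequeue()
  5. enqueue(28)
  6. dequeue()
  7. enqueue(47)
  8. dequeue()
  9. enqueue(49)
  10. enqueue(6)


enqueue(10) -> [10]
dequeue()->10, []
enqueue(20) -> [20]
dequeue()->20, []
enqueue(28) -> [28]
dequeue()->28, []
enqueue(47) -> [47]
dequeue()->47, []
enqueue(49) -> [49]
enqueue(6) -> [49, 6]

Final queue: [49, 6]


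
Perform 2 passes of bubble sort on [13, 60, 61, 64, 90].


Initial: [13, 60, 61, 64, 90]
Pass 1: [13, 60, 61, 64, 90] (0 swaps)
Pass 2: [13, 60, 61, 64, 90] (0 swaps)

After 2 passes: [13, 60, 61, 64, 90]


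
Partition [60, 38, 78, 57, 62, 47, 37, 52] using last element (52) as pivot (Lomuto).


Pivot: 52
  38 <= 52: swap -> [38, 60, 78, 57, 62, 47, 37, 52]
  47 <= 52: swap -> [38, 47, 78, 57, 62, 60, 37, 52]
  37 <= 52: swap -> [38, 47, 37, 57, 62, 60, 78, 52]
Place pivot at 3: [38, 47, 37, 52, 62, 60, 78, 57]

Partitioned: [38, 47, 37, 52, 62, 60, 78, 57]


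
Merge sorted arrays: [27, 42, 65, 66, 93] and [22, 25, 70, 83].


Take 22 from B
Take 25 from B
Take 27 from A
Take 42 from A
Take 65 from A
Take 66 from A
Take 70 from B
Take 83 from B

Merged: [22, 25, 27, 42, 65, 66, 70, 83, 93]


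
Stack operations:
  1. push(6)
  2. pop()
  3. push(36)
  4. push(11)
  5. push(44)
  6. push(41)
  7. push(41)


push(6) -> [6]
pop()->6, []
push(36) -> [36]
push(11) -> [36, 11]
push(44) -> [36, 11, 44]
push(41) -> [36, 11, 44, 41]
push(41) -> [36, 11, 44, 41, 41]

Final stack: [36, 11, 44, 41, 41]


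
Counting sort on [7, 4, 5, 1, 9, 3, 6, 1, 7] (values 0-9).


Input: [7, 4, 5, 1, 9, 3, 6, 1, 7]
Counts: [0, 2, 0, 1, 1, 1, 1, 2, 0, 1]

Sorted: [1, 1, 3, 4, 5, 6, 7, 7, 9]


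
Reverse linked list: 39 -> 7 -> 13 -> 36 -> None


Step 1: curr=39, set curr.next=prev(None) | reversed so far: 39
Step 2: curr=7, set curr.next=prev(39) | reversed so far: 7 -> 39
Step 3: curr=13, set curr.next=prev(7) | reversed so far: 13 -> 7 -> 39
Step 4: curr=36, set curr.next=prev(13) | reversed so far: 36 -> 13 -> 7 -> 39

36 -> 13 -> 7 -> 39 -> None


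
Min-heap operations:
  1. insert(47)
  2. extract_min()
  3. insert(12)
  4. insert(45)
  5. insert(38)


insert(47) -> [47]
extract_min()->47, []
insert(12) -> [12]
insert(45) -> [12, 45]
insert(38) -> [12, 45, 38]

Final heap: [12, 45, 38]


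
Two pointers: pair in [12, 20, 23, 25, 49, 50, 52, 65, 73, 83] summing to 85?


lo=0(12)+hi=9(83)=95
lo=0(12)+hi=8(73)=85

Yes: 12+73=85


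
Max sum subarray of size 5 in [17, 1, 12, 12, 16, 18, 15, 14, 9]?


[0:5]: 58
[1:6]: 59
[2:7]: 73
[3:8]: 75
[4:9]: 72

Max: 75 at [3:8]


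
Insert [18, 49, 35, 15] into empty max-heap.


Insert 18: [18]
Insert 49: [49, 18]
Insert 35: [49, 18, 35]
Insert 15: [49, 18, 35, 15]

Final heap: [49, 18, 35, 15]


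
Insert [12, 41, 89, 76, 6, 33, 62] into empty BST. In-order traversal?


Insert 12: root
Insert 41: R from 12
Insert 89: R from 12 -> R from 41
Insert 76: R from 12 -> R from 41 -> L from 89
Insert 6: L from 12
Insert 33: R from 12 -> L from 41
Insert 62: R from 12 -> R from 41 -> L from 89 -> L from 76

In-order: [6, 12, 33, 41, 62, 76, 89]


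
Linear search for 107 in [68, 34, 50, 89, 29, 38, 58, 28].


i=0: 68!=107
i=1: 34!=107
i=2: 50!=107
i=3: 89!=107
i=4: 29!=107
i=5: 38!=107
i=6: 58!=107
i=7: 28!=107

Not found, 8 comps


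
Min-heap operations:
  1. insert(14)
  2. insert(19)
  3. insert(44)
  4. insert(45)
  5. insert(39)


insert(14) -> [14]
insert(19) -> [14, 19]
insert(44) -> [14, 19, 44]
insert(45) -> [14, 19, 44, 45]
insert(39) -> [14, 19, 44, 45, 39]

Final heap: [14, 19, 44, 45, 39]


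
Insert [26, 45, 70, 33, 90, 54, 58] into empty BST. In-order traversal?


Insert 26: root
Insert 45: R from 26
Insert 70: R from 26 -> R from 45
Insert 33: R from 26 -> L from 45
Insert 90: R from 26 -> R from 45 -> R from 70
Insert 54: R from 26 -> R from 45 -> L from 70
Insert 58: R from 26 -> R from 45 -> L from 70 -> R from 54

In-order: [26, 33, 45, 54, 58, 70, 90]


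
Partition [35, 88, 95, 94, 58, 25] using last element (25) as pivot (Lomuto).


Pivot: 25
Place pivot at 0: [25, 88, 95, 94, 58, 35]

Partitioned: [25, 88, 95, 94, 58, 35]


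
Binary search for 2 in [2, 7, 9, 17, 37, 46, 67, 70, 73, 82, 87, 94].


Step 1: lo=0, hi=11, mid=5, val=46
Step 2: lo=0, hi=4, mid=2, val=9
Step 3: lo=0, hi=1, mid=0, val=2

Found at index 0


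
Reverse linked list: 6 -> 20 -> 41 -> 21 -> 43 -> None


Step 1: curr=6, set curr.next=prev(None) | reversed so far: 6
Step 2: curr=20, set curr.next=prev(6) | reversed so far: 20 -> 6
Step 3: curr=41, set curr.next=prev(20) | reversed so far: 41 -> 20 -> 6
Step 4: curr=21, set curr.next=prev(41) | reversed so far: 21 -> 41 -> 20 -> 6
Step 5: curr=43, set curr.next=prev(21) | reversed so far: 43 -> 21 -> 41 -> 20 -> 6

43 -> 21 -> 41 -> 20 -> 6 -> None


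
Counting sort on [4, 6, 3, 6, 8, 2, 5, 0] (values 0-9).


Input: [4, 6, 3, 6, 8, 2, 5, 0]
Counts: [1, 0, 1, 1, 1, 1, 2, 0, 1, 0]

Sorted: [0, 2, 3, 4, 5, 6, 6, 8]


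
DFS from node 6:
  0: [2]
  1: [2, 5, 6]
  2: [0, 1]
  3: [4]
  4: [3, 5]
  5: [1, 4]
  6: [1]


Visit 6, push [1]
Visit 1, push [5, 2]
Visit 2, push [0]
Visit 0, push []
Visit 5, push [4]
Visit 4, push [3]
Visit 3, push []

DFS order: [6, 1, 2, 0, 5, 4, 3]


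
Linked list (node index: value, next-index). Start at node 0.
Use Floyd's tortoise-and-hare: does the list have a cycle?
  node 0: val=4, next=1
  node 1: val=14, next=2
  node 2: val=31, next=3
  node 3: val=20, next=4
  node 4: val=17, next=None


Floyd's tortoise (slow, +1) and hare (fast, +2):
  init: slow=0, fast=0
  step 1: slow=1, fast=2
  step 2: slow=2, fast=4
  step 3: fast -> None, no cycle

Cycle: no


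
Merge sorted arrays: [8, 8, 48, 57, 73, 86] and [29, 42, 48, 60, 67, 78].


Take 8 from A
Take 8 from A
Take 29 from B
Take 42 from B
Take 48 from A
Take 48 from B
Take 57 from A
Take 60 from B
Take 67 from B
Take 73 from A
Take 78 from B

Merged: [8, 8, 29, 42, 48, 48, 57, 60, 67, 73, 78, 86]


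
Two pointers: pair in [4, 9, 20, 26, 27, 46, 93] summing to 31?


lo=0(4)+hi=6(93)=97
lo=0(4)+hi=5(46)=50
lo=0(4)+hi=4(27)=31

Yes: 4+27=31


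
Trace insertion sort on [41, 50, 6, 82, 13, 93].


Initial: [41, 50, 6, 82, 13, 93]
Insert 50: [41, 50, 6, 82, 13, 93]
Insert 6: [6, 41, 50, 82, 13, 93]
Insert 82: [6, 41, 50, 82, 13, 93]
Insert 13: [6, 13, 41, 50, 82, 93]
Insert 93: [6, 13, 41, 50, 82, 93]

Sorted: [6, 13, 41, 50, 82, 93]


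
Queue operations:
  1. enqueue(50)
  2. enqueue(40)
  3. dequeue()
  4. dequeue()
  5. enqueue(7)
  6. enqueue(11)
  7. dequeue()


enqueue(50) -> [50]
enqueue(40) -> [50, 40]
dequeue()->50, [40]
dequeue()->40, []
enqueue(7) -> [7]
enqueue(11) -> [7, 11]
dequeue()->7, [11]

Final queue: [11]


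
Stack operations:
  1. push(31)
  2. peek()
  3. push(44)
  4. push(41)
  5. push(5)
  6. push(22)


push(31) -> [31]
peek()->31
push(44) -> [31, 44]
push(41) -> [31, 44, 41]
push(5) -> [31, 44, 41, 5]
push(22) -> [31, 44, 41, 5, 22]

Final stack: [31, 44, 41, 5, 22]


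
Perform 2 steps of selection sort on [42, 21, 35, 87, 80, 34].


Initial: [42, 21, 35, 87, 80, 34]
Step 1: min=21 at 1
  Swap: [21, 42, 35, 87, 80, 34]
Step 2: min=34 at 5
  Swap: [21, 34, 35, 87, 80, 42]

After 2 steps: [21, 34, 35, 87, 80, 42]


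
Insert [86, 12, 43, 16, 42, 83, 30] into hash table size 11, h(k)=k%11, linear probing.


Insert 86: h=9 -> slot 9
Insert 12: h=1 -> slot 1
Insert 43: h=10 -> slot 10
Insert 16: h=5 -> slot 5
Insert 42: h=9, 2 probes -> slot 0
Insert 83: h=6 -> slot 6
Insert 30: h=8 -> slot 8

Table: [42, 12, None, None, None, 16, 83, None, 30, 86, 43]


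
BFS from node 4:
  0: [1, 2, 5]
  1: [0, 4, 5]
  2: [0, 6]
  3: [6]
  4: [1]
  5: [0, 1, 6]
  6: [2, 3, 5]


Visit 4, enqueue [1]
Visit 1, enqueue [0, 5]
Visit 0, enqueue [2]
Visit 5, enqueue [6]
Visit 2, enqueue []
Visit 6, enqueue [3]
Visit 3, enqueue []

BFS order: [4, 1, 0, 5, 2, 6, 3]


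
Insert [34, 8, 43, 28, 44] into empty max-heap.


Insert 34: [34]
Insert 8: [34, 8]
Insert 43: [43, 8, 34]
Insert 28: [43, 28, 34, 8]
Insert 44: [44, 43, 34, 8, 28]

Final heap: [44, 43, 34, 8, 28]


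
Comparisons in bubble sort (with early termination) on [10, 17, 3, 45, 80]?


Algorithm: bubble sort (with early termination)
Input: [10, 17, 3, 45, 80]
Sorted: [3, 10, 17, 45, 80]

9


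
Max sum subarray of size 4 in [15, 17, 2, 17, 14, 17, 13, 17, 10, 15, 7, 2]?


[0:4]: 51
[1:5]: 50
[2:6]: 50
[3:7]: 61
[4:8]: 61
[5:9]: 57
[6:10]: 55
[7:11]: 49
[8:12]: 34

Max: 61 at [3:7]


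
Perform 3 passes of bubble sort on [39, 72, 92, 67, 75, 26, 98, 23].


Initial: [39, 72, 92, 67, 75, 26, 98, 23]
Pass 1: [39, 72, 67, 75, 26, 92, 23, 98] (4 swaps)
Pass 2: [39, 67, 72, 26, 75, 23, 92, 98] (3 swaps)
Pass 3: [39, 67, 26, 72, 23, 75, 92, 98] (2 swaps)

After 3 passes: [39, 67, 26, 72, 23, 75, 92, 98]


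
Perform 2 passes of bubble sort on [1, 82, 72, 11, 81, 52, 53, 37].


Initial: [1, 82, 72, 11, 81, 52, 53, 37]
Pass 1: [1, 72, 11, 81, 52, 53, 37, 82] (6 swaps)
Pass 2: [1, 11, 72, 52, 53, 37, 81, 82] (4 swaps)

After 2 passes: [1, 11, 72, 52, 53, 37, 81, 82]


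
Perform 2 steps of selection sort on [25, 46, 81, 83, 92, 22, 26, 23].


Initial: [25, 46, 81, 83, 92, 22, 26, 23]
Step 1: min=22 at 5
  Swap: [22, 46, 81, 83, 92, 25, 26, 23]
Step 2: min=23 at 7
  Swap: [22, 23, 81, 83, 92, 25, 26, 46]

After 2 steps: [22, 23, 81, 83, 92, 25, 26, 46]


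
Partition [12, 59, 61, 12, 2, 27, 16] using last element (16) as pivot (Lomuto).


Pivot: 16
  12 <= 16: advance i (no swap)
  12 <= 16: swap -> [12, 12, 61, 59, 2, 27, 16]
  2 <= 16: swap -> [12, 12, 2, 59, 61, 27, 16]
Place pivot at 3: [12, 12, 2, 16, 61, 27, 59]

Partitioned: [12, 12, 2, 16, 61, 27, 59]


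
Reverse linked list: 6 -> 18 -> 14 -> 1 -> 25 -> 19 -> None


Step 1: curr=6, set curr.next=prev(None) | reversed so far: 6
Step 2: curr=18, set curr.next=prev(6) | reversed so far: 18 -> 6
Step 3: curr=14, set curr.next=prev(18) | reversed so far: 14 -> 18 -> 6
Step 4: curr=1, set curr.next=prev(14) | reversed so far: 1 -> 14 -> 18 -> 6
Step 5: curr=25, set curr.next=prev(1) | reversed so far: 25 -> 1 -> 14 -> 18 -> 6
Step 6: curr=19, set curr.next=prev(25) | reversed so far: 19 -> 25 -> 1 -> 14 -> 18 -> 6

19 -> 25 -> 1 -> 14 -> 18 -> 6 -> None


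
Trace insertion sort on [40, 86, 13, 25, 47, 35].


Initial: [40, 86, 13, 25, 47, 35]
Insert 86: [40, 86, 13, 25, 47, 35]
Insert 13: [13, 40, 86, 25, 47, 35]
Insert 25: [13, 25, 40, 86, 47, 35]
Insert 47: [13, 25, 40, 47, 86, 35]
Insert 35: [13, 25, 35, 40, 47, 86]

Sorted: [13, 25, 35, 40, 47, 86]


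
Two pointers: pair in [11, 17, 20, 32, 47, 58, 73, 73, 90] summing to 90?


lo=0(11)+hi=8(90)=101
lo=0(11)+hi=7(73)=84
lo=1(17)+hi=7(73)=90

Yes: 17+73=90


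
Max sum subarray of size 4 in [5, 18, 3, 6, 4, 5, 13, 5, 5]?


[0:4]: 32
[1:5]: 31
[2:6]: 18
[3:7]: 28
[4:8]: 27
[5:9]: 28

Max: 32 at [0:4]


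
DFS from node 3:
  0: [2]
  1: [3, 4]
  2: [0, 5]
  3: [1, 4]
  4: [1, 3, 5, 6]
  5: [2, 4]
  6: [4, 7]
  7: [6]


Visit 3, push [4, 1]
Visit 1, push [4]
Visit 4, push [6, 5]
Visit 5, push [2]
Visit 2, push [0]
Visit 0, push []
Visit 6, push [7]
Visit 7, push []

DFS order: [3, 1, 4, 5, 2, 0, 6, 7]


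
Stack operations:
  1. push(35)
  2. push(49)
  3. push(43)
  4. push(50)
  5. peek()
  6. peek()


push(35) -> [35]
push(49) -> [35, 49]
push(43) -> [35, 49, 43]
push(50) -> [35, 49, 43, 50]
peek()->50
peek()->50

Final stack: [35, 49, 43, 50]


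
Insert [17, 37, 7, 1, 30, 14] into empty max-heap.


Insert 17: [17]
Insert 37: [37, 17]
Insert 7: [37, 17, 7]
Insert 1: [37, 17, 7, 1]
Insert 30: [37, 30, 7, 1, 17]
Insert 14: [37, 30, 14, 1, 17, 7]

Final heap: [37, 30, 14, 1, 17, 7]


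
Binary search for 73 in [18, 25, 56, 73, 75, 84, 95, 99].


Step 1: lo=0, hi=7, mid=3, val=73

Found at index 3


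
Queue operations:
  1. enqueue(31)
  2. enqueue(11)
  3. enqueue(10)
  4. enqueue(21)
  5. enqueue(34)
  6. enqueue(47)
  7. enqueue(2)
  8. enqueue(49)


enqueue(31) -> [31]
enqueue(11) -> [31, 11]
enqueue(10) -> [31, 11, 10]
enqueue(21) -> [31, 11, 10, 21]
enqueue(34) -> [31, 11, 10, 21, 34]
enqueue(47) -> [31, 11, 10, 21, 34, 47]
enqueue(2) -> [31, 11, 10, 21, 34, 47, 2]
enqueue(49) -> [31, 11, 10, 21, 34, 47, 2, 49]

Final queue: [31, 11, 10, 21, 34, 47, 2, 49]


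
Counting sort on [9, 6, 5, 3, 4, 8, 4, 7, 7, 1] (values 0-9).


Input: [9, 6, 5, 3, 4, 8, 4, 7, 7, 1]
Counts: [0, 1, 0, 1, 2, 1, 1, 2, 1, 1]

Sorted: [1, 3, 4, 4, 5, 6, 7, 7, 8, 9]


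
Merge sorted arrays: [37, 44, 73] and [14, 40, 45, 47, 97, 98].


Take 14 from B
Take 37 from A
Take 40 from B
Take 44 from A
Take 45 from B
Take 47 from B
Take 73 from A

Merged: [14, 37, 40, 44, 45, 47, 73, 97, 98]


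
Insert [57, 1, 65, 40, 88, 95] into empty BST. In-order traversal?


Insert 57: root
Insert 1: L from 57
Insert 65: R from 57
Insert 40: L from 57 -> R from 1
Insert 88: R from 57 -> R from 65
Insert 95: R from 57 -> R from 65 -> R from 88

In-order: [1, 40, 57, 65, 88, 95]


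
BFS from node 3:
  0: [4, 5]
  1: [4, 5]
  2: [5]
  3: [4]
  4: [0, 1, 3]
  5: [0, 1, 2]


Visit 3, enqueue [4]
Visit 4, enqueue [0, 1]
Visit 0, enqueue [5]
Visit 1, enqueue []
Visit 5, enqueue [2]
Visit 2, enqueue []

BFS order: [3, 4, 0, 1, 5, 2]


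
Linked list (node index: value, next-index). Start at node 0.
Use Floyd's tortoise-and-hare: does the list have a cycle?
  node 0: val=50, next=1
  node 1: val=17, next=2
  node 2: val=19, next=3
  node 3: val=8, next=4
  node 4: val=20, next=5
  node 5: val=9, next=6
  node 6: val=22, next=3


Floyd's tortoise (slow, +1) and hare (fast, +2):
  init: slow=0, fast=0
  step 1: slow=1, fast=2
  step 2: slow=2, fast=4
  step 3: slow=3, fast=6
  step 4: slow=4, fast=4
  slow == fast at node 4: cycle detected

Cycle: yes


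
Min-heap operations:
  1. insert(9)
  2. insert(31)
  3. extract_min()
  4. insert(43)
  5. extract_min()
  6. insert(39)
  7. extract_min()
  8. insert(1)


insert(9) -> [9]
insert(31) -> [9, 31]
extract_min()->9, [31]
insert(43) -> [31, 43]
extract_min()->31, [43]
insert(39) -> [39, 43]
extract_min()->39, [43]
insert(1) -> [1, 43]

Final heap: [1, 43]


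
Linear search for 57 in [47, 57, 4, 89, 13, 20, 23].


i=0: 47!=57
i=1: 57==57 found!

Found at 1, 2 comps


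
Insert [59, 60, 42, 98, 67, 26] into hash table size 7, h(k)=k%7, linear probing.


Insert 59: h=3 -> slot 3
Insert 60: h=4 -> slot 4
Insert 42: h=0 -> slot 0
Insert 98: h=0, 1 probes -> slot 1
Insert 67: h=4, 1 probes -> slot 5
Insert 26: h=5, 1 probes -> slot 6

Table: [42, 98, None, 59, 60, 67, 26]


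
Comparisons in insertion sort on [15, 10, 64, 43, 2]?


Algorithm: insertion sort
Input: [15, 10, 64, 43, 2]
Sorted: [2, 10, 15, 43, 64]

8


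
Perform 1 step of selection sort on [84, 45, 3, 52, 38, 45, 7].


Initial: [84, 45, 3, 52, 38, 45, 7]
Step 1: min=3 at 2
  Swap: [3, 45, 84, 52, 38, 45, 7]

After 1 step: [3, 45, 84, 52, 38, 45, 7]


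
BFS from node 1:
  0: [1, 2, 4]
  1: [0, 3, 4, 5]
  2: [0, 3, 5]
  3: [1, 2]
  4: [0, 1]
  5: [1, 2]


Visit 1, enqueue [0, 3, 4, 5]
Visit 0, enqueue [2]
Visit 3, enqueue []
Visit 4, enqueue []
Visit 5, enqueue []
Visit 2, enqueue []

BFS order: [1, 0, 3, 4, 5, 2]


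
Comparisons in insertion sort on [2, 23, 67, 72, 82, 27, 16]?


Algorithm: insertion sort
Input: [2, 23, 67, 72, 82, 27, 16]
Sorted: [2, 16, 23, 27, 67, 72, 82]

14


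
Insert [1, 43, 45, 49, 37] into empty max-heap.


Insert 1: [1]
Insert 43: [43, 1]
Insert 45: [45, 1, 43]
Insert 49: [49, 45, 43, 1]
Insert 37: [49, 45, 43, 1, 37]

Final heap: [49, 45, 43, 1, 37]


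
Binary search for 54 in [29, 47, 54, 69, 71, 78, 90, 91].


Step 1: lo=0, hi=7, mid=3, val=69
Step 2: lo=0, hi=2, mid=1, val=47
Step 3: lo=2, hi=2, mid=2, val=54

Found at index 2


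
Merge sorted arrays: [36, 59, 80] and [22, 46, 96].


Take 22 from B
Take 36 from A
Take 46 from B
Take 59 from A
Take 80 from A

Merged: [22, 36, 46, 59, 80, 96]


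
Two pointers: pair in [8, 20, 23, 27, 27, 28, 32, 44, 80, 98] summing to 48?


lo=0(8)+hi=9(98)=106
lo=0(8)+hi=8(80)=88
lo=0(8)+hi=7(44)=52
lo=0(8)+hi=6(32)=40
lo=1(20)+hi=6(32)=52
lo=1(20)+hi=5(28)=48

Yes: 20+28=48


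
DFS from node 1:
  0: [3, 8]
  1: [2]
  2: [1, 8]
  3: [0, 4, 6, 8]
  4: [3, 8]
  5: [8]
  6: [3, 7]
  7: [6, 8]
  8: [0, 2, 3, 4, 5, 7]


Visit 1, push [2]
Visit 2, push [8]
Visit 8, push [7, 5, 4, 3, 0]
Visit 0, push [3]
Visit 3, push [6, 4]
Visit 4, push []
Visit 6, push [7]
Visit 7, push []
Visit 5, push []

DFS order: [1, 2, 8, 0, 3, 4, 6, 7, 5]


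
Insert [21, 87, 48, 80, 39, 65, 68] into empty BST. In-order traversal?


Insert 21: root
Insert 87: R from 21
Insert 48: R from 21 -> L from 87
Insert 80: R from 21 -> L from 87 -> R from 48
Insert 39: R from 21 -> L from 87 -> L from 48
Insert 65: R from 21 -> L from 87 -> R from 48 -> L from 80
Insert 68: R from 21 -> L from 87 -> R from 48 -> L from 80 -> R from 65

In-order: [21, 39, 48, 65, 68, 80, 87]


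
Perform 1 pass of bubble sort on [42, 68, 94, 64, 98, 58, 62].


Initial: [42, 68, 94, 64, 98, 58, 62]
Pass 1: [42, 68, 64, 94, 58, 62, 98] (3 swaps)

After 1 pass: [42, 68, 64, 94, 58, 62, 98]


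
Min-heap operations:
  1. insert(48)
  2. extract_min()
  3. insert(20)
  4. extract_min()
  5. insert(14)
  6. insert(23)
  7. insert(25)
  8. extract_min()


insert(48) -> [48]
extract_min()->48, []
insert(20) -> [20]
extract_min()->20, []
insert(14) -> [14]
insert(23) -> [14, 23]
insert(25) -> [14, 23, 25]
extract_min()->14, [23, 25]

Final heap: [23, 25]


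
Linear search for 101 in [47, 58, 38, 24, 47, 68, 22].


i=0: 47!=101
i=1: 58!=101
i=2: 38!=101
i=3: 24!=101
i=4: 47!=101
i=5: 68!=101
i=6: 22!=101

Not found, 7 comps


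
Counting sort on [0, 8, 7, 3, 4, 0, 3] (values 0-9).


Input: [0, 8, 7, 3, 4, 0, 3]
Counts: [2, 0, 0, 2, 1, 0, 0, 1, 1, 0]

Sorted: [0, 0, 3, 3, 4, 7, 8]


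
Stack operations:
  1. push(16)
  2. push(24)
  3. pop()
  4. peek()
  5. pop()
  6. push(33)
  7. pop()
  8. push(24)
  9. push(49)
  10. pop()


push(16) -> [16]
push(24) -> [16, 24]
pop()->24, [16]
peek()->16
pop()->16, []
push(33) -> [33]
pop()->33, []
push(24) -> [24]
push(49) -> [24, 49]
pop()->49, [24]

Final stack: [24]


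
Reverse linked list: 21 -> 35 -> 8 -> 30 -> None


Step 1: curr=21, set curr.next=prev(None) | reversed so far: 21
Step 2: curr=35, set curr.next=prev(21) | reversed so far: 35 -> 21
Step 3: curr=8, set curr.next=prev(35) | reversed so far: 8 -> 35 -> 21
Step 4: curr=30, set curr.next=prev(8) | reversed so far: 30 -> 8 -> 35 -> 21

30 -> 8 -> 35 -> 21 -> None


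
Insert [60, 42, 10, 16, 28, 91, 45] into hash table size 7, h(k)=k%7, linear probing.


Insert 60: h=4 -> slot 4
Insert 42: h=0 -> slot 0
Insert 10: h=3 -> slot 3
Insert 16: h=2 -> slot 2
Insert 28: h=0, 1 probes -> slot 1
Insert 91: h=0, 5 probes -> slot 5
Insert 45: h=3, 3 probes -> slot 6

Table: [42, 28, 16, 10, 60, 91, 45]


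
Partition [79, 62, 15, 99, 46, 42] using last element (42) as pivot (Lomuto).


Pivot: 42
  15 <= 42: swap -> [15, 62, 79, 99, 46, 42]
Place pivot at 1: [15, 42, 79, 99, 46, 62]

Partitioned: [15, 42, 79, 99, 46, 62]


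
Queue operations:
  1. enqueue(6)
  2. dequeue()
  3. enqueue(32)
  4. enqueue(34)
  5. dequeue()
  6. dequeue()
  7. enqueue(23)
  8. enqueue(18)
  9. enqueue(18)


enqueue(6) -> [6]
dequeue()->6, []
enqueue(32) -> [32]
enqueue(34) -> [32, 34]
dequeue()->32, [34]
dequeue()->34, []
enqueue(23) -> [23]
enqueue(18) -> [23, 18]
enqueue(18) -> [23, 18, 18]

Final queue: [23, 18, 18]


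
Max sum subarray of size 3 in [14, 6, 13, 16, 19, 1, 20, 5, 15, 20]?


[0:3]: 33
[1:4]: 35
[2:5]: 48
[3:6]: 36
[4:7]: 40
[5:8]: 26
[6:9]: 40
[7:10]: 40

Max: 48 at [2:5]


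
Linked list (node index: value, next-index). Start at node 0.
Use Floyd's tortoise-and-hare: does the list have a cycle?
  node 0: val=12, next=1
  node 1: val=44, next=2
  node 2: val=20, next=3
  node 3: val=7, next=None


Floyd's tortoise (slow, +1) and hare (fast, +2):
  init: slow=0, fast=0
  step 1: slow=1, fast=2
  step 2: fast 2->3->None, no cycle

Cycle: no


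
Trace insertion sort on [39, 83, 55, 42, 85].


Initial: [39, 83, 55, 42, 85]
Insert 83: [39, 83, 55, 42, 85]
Insert 55: [39, 55, 83, 42, 85]
Insert 42: [39, 42, 55, 83, 85]
Insert 85: [39, 42, 55, 83, 85]

Sorted: [39, 42, 55, 83, 85]


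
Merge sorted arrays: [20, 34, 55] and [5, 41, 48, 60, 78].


Take 5 from B
Take 20 from A
Take 34 from A
Take 41 from B
Take 48 from B
Take 55 from A

Merged: [5, 20, 34, 41, 48, 55, 60, 78]


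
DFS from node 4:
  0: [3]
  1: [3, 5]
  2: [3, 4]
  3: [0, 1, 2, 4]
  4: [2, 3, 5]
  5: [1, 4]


Visit 4, push [5, 3, 2]
Visit 2, push [3]
Visit 3, push [1, 0]
Visit 0, push []
Visit 1, push [5]
Visit 5, push []

DFS order: [4, 2, 3, 0, 1, 5]


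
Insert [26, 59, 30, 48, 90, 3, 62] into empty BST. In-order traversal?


Insert 26: root
Insert 59: R from 26
Insert 30: R from 26 -> L from 59
Insert 48: R from 26 -> L from 59 -> R from 30
Insert 90: R from 26 -> R from 59
Insert 3: L from 26
Insert 62: R from 26 -> R from 59 -> L from 90

In-order: [3, 26, 30, 48, 59, 62, 90]


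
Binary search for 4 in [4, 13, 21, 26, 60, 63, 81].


Step 1: lo=0, hi=6, mid=3, val=26
Step 2: lo=0, hi=2, mid=1, val=13
Step 3: lo=0, hi=0, mid=0, val=4

Found at index 0


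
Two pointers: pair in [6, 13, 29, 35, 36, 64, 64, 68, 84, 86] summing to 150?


lo=0(6)+hi=9(86)=92
lo=1(13)+hi=9(86)=99
lo=2(29)+hi=9(86)=115
lo=3(35)+hi=9(86)=121
lo=4(36)+hi=9(86)=122
lo=5(64)+hi=9(86)=150

Yes: 64+86=150


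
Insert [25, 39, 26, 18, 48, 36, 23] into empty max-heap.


Insert 25: [25]
Insert 39: [39, 25]
Insert 26: [39, 25, 26]
Insert 18: [39, 25, 26, 18]
Insert 48: [48, 39, 26, 18, 25]
Insert 36: [48, 39, 36, 18, 25, 26]
Insert 23: [48, 39, 36, 18, 25, 26, 23]

Final heap: [48, 39, 36, 18, 25, 26, 23]


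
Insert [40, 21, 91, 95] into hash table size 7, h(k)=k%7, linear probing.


Insert 40: h=5 -> slot 5
Insert 21: h=0 -> slot 0
Insert 91: h=0, 1 probes -> slot 1
Insert 95: h=4 -> slot 4

Table: [21, 91, None, None, 95, 40, None]


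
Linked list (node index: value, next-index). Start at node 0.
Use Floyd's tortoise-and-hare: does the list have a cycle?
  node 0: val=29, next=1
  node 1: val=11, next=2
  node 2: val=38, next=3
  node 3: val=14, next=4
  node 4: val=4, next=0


Floyd's tortoise (slow, +1) and hare (fast, +2):
  init: slow=0, fast=0
  step 1: slow=1, fast=2
  step 2: slow=2, fast=4
  step 3: slow=3, fast=1
  step 4: slow=4, fast=3
  step 5: slow=0, fast=0
  slow == fast at node 0: cycle detected

Cycle: yes


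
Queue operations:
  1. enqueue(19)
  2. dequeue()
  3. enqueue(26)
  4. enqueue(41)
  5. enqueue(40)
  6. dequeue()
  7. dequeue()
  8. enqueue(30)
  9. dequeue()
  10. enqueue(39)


enqueue(19) -> [19]
dequeue()->19, []
enqueue(26) -> [26]
enqueue(41) -> [26, 41]
enqueue(40) -> [26, 41, 40]
dequeue()->26, [41, 40]
dequeue()->41, [40]
enqueue(30) -> [40, 30]
dequeue()->40, [30]
enqueue(39) -> [30, 39]

Final queue: [30, 39]


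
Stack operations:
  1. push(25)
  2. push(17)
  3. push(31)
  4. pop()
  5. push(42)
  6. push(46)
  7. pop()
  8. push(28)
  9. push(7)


push(25) -> [25]
push(17) -> [25, 17]
push(31) -> [25, 17, 31]
pop()->31, [25, 17]
push(42) -> [25, 17, 42]
push(46) -> [25, 17, 42, 46]
pop()->46, [25, 17, 42]
push(28) -> [25, 17, 42, 28]
push(7) -> [25, 17, 42, 28, 7]

Final stack: [25, 17, 42, 28, 7]
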